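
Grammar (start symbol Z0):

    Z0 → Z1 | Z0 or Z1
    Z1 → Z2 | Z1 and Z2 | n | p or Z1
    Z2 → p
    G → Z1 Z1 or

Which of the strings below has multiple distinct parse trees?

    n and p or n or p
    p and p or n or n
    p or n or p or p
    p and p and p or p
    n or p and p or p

n and p or n or p: 1 tree
p and p or n or n: 1 tree
p or n or p or p: 4 trees
p and p and p or p: 1 tree
n or p and p or p: 1 tree

p or n or p or p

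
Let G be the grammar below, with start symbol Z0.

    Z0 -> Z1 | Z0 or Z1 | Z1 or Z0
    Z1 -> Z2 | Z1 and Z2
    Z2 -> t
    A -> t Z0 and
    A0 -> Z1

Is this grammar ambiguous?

Ambiguous

Witness: t or t

Derivation 1: Z0 ⇒ Z0 or Z1 ⇒ Z1 or Z1 ⇒ Z2 or Z1 ⇒ t or Z1 ⇒ t or Z2 ⇒ t or t
Derivation 2: Z0 ⇒ Z1 or Z0 ⇒ Z2 or Z0 ⇒ t or Z0 ⇒ t or Z1 ⇒ t or Z2 ⇒ t or t

Two distinct leftmost derivations for the same string.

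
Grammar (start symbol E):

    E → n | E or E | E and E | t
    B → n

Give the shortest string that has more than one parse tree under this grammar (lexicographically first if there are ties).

n and n and n

length 1: no string has ≥2 trees
length 3: no string has ≥2 trees
length 5: n and n and n has 2 parse trees

Two derivations of n and n and n:
  E ⇒ E and E ⇒ n and E ⇒ n and E and E ⇒ n and n and E ⇒ n and n and n
  E ⇒ E and E ⇒ E and E and E ⇒ n and E and E ⇒ n and n and E ⇒ n and n and n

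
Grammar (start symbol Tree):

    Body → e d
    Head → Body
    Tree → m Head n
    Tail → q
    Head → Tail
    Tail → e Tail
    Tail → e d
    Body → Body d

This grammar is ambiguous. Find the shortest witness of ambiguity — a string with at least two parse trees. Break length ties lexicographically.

length 3: no string has ≥2 trees
length 4: m e d n has 2 parse trees

Two derivations of m e d n:
  Tree ⇒ m Head n ⇒ m Body n ⇒ m e d n
  Tree ⇒ m Head n ⇒ m Tail n ⇒ m e d n

m e d n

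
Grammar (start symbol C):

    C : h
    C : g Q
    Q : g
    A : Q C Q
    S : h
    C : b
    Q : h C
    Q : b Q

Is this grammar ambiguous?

(A, S are unreachable from C, so their rules don't affect L(C).) The reachable rules are right-linear with at most one rule per (nonterminal, next-terminal) pair. Each input token forces the next rule, so parsing is deterministic.

Unambiguous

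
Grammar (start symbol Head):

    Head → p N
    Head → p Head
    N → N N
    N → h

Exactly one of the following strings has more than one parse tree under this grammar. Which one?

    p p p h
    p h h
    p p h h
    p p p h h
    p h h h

p p p h: 1 tree
p h h: 1 tree
p p h h: 1 tree
p p p h h: 1 tree
p h h h: 2 trees

p h h h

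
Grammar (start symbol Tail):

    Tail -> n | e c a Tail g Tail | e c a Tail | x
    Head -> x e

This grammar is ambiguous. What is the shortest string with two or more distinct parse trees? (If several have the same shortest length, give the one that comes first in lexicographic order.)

e c a e c a n g n

length 1: no string has ≥2 trees
length 4: no string has ≥2 trees
length 6: no string has ≥2 trees
length 7: no string has ≥2 trees
length 9: e c a e c a n g n has 2 parse trees

Two derivations of e c a e c a n g n:
  Tail ⇒ e c a Tail g Tail ⇒ e c a e c a Tail g Tail ⇒ e c a e c a n g Tail ⇒ e c a e c a n g n
  Tail ⇒ e c a Tail ⇒ e c a e c a Tail g Tail ⇒ e c a e c a n g Tail ⇒ e c a e c a n g n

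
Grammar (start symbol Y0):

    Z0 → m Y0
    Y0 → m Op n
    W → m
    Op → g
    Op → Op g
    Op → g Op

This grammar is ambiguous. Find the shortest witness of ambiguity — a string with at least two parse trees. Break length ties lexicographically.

length 3: no string has ≥2 trees
length 4: m g g n has 2 parse trees

Two derivations of m g g n:
  Y0 ⇒ m Op n ⇒ m Op g n ⇒ m g g n
  Y0 ⇒ m Op n ⇒ m g Op n ⇒ m g g n

m g g n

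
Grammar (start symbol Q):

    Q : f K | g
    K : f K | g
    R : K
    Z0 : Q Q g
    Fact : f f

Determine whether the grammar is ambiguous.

(R, Z0, Fact are unreachable from Q, so their rules don't affect L(Q).) The reachable rules are right-linear with at most one rule per (nonterminal, next-terminal) pair. Each input token forces the next rule, so parsing is deterministic.

Unambiguous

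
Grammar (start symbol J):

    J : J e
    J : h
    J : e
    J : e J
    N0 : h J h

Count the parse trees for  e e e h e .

Parse trees for e e e h e:
  [J [J e [J e [J e [J h]]]] e]
  [J e [J [J e [J e [J h]]] e]]
  [J e [J e [J [J e [J h]] e]]]
  [J e [J e [J e [J [J h] e]]]]

4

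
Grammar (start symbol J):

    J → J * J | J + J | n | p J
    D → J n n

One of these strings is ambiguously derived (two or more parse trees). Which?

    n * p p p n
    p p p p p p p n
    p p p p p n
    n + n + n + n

n + n + n + n

n * p p p n: 1 tree
p p p p p p p n: 1 tree
p p p p p n: 1 tree
n + n + n + n: 5 trees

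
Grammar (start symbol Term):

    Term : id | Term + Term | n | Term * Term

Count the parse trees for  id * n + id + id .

5

Parse trees for id * n + id + id:
  [Term [Term [Term id] * [Term n]] + [Term [Term id] + [Term id]]]
  [Term [Term [Term [Term id] * [Term n]] + [Term id]] + [Term id]]
  [Term [Term [Term id] * [Term [Term n] + [Term id]]] + [Term id]]
  [Term [Term id] * [Term [Term n] + [Term [Term id] + [Term id]]]]
  [Term [Term id] * [Term [Term [Term n] + [Term id]] + [Term id]]]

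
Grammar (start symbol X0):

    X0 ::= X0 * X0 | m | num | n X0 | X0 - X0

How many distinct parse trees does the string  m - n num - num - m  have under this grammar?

Parse trees for m - n num - num - m (showing first 6 of 9):
  [X0 [X0 m] - [X0 n [X0 [X0 num] - [X0 [X0 num] - [X0 m]]]]]
  [X0 [X0 m] - [X0 n [X0 [X0 [X0 num] - [X0 num]] - [X0 m]]]]
  [X0 [X0 m] - [X0 [X0 n [X0 num]] - [X0 [X0 num] - [X0 m]]]]
  [X0 [X0 m] - [X0 [X0 n [X0 [X0 num] - [X0 num]]] - [X0 m]]]
  [X0 [X0 m] - [X0 [X0 [X0 n [X0 num]] - [X0 num]] - [X0 m]]]
  [X0 [X0 [X0 m] - [X0 n [X0 num]]] - [X0 [X0 num] - [X0 m]]]

9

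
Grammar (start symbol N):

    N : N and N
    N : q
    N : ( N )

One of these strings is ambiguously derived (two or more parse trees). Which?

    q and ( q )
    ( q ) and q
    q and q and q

q and q and q

q and ( q ): 1 tree
( q ) and q: 1 tree
q and q and q: 2 trees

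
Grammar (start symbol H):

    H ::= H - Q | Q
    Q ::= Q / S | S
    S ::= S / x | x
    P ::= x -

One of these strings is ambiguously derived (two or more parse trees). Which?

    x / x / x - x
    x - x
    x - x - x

x / x / x - x

x / x / x - x: 4 trees
x - x: 1 tree
x - x - x: 1 tree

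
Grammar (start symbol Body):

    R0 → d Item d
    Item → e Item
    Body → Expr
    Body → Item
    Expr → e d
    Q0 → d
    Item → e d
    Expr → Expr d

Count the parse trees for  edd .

Parse trees for edd:
  [Body [Expr [Expr e d] d]]

1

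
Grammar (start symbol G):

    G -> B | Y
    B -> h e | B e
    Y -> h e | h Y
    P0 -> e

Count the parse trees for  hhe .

1

Parse trees for hhe:
  [G [Y h [Y h e]]]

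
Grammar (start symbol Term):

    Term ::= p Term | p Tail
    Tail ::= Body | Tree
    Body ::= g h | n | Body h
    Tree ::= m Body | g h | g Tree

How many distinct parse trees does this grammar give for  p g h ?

2

Parse trees for p g h:
  [Term p [Tail [Body g h]]]
  [Term p [Tail [Tree g h]]]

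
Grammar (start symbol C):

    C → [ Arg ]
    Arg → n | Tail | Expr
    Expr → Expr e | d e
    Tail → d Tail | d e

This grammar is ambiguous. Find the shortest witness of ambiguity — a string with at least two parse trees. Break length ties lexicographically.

[ d e ]

length 3: no string has ≥2 trees
length 4: [ d e ] has 2 parse trees

Two derivations of [ d e ]:
  C ⇒ [ Arg ] ⇒ [ Tail ] ⇒ [ d e ]
  C ⇒ [ Arg ] ⇒ [ Expr ] ⇒ [ d e ]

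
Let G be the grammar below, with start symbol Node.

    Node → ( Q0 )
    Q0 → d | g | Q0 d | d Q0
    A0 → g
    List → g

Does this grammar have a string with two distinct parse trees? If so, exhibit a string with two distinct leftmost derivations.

Ambiguous

Witness: ( d d )

Derivation 1: Node ⇒ ( Q0 ) ⇒ ( Q0 d ) ⇒ ( d d )
Derivation 2: Node ⇒ ( Q0 ) ⇒ ( d Q0 ) ⇒ ( d d )

Two distinct leftmost derivations for the same string.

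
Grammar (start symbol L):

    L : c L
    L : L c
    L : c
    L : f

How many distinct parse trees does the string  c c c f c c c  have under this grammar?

Parse trees for c c c f c c c (showing first 6 of 20):
  [L c [L c [L c [L [L [L [L f] c] c] c]]]]
  [L c [L c [L [L c [L [L [L f] c] c]] c]]]
  [L c [L c [L [L [L c [L [L f] c]] c] c]]]
  [L c [L c [L [L [L [L c [L f]] c] c] c]]]
  [L c [L [L c [L c [L [L [L f] c] c]]] c]]
  [L c [L [L c [L [L c [L [L f] c]] c]] c]]

20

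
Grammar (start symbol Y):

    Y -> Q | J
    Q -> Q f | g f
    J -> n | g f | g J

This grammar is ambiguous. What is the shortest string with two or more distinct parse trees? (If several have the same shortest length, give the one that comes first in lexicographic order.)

g f

length 1: no string has ≥2 trees
length 2: g f has 2 parse trees

Two derivations of g f:
  Y ⇒ Q ⇒ g f
  Y ⇒ J ⇒ g f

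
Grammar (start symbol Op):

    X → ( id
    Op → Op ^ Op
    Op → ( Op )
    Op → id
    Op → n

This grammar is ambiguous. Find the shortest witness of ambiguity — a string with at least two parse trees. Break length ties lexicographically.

id ^ id ^ id

length 1: no string has ≥2 trees
length 3: no string has ≥2 trees
length 5: id ^ id ^ id has 2 parse trees

Two derivations of id ^ id ^ id:
  Op ⇒ Op ^ Op ⇒ Op ^ Op ^ Op ⇒ id ^ Op ^ Op ⇒ id ^ id ^ Op ⇒ id ^ id ^ id
  Op ⇒ Op ^ Op ⇒ id ^ Op ⇒ id ^ Op ^ Op ⇒ id ^ id ^ Op ⇒ id ^ id ^ id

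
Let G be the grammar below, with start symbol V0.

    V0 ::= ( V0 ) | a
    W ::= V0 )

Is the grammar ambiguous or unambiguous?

Only V0 is reachable from V0; ignoring the rest: L(V0) is { openⁿ atom closeⁿ : n ≥ 0 }. The bracket depth fixes n, and the derivation is forced at every step.

Unambiguous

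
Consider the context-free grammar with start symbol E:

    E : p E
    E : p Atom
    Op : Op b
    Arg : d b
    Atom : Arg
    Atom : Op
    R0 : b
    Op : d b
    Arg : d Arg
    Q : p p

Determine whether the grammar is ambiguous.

Ambiguous

Witness: p d b

Derivation 1: E ⇒ p Atom ⇒ p Arg ⇒ p d b
Derivation 2: E ⇒ p Atom ⇒ p Op ⇒ p d b

Two distinct leftmost derivations for the same string.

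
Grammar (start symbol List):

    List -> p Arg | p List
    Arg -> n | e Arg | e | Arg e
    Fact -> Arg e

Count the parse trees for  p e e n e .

Parse trees for p e e n e:
  [List p [Arg e [Arg e [Arg [Arg n] e]]]]
  [List p [Arg e [Arg [Arg e [Arg n]] e]]]
  [List p [Arg [Arg e [Arg e [Arg n]]] e]]

3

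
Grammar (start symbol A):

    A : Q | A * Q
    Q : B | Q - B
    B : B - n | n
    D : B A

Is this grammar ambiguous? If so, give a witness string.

Ambiguous

Witness: n - n

Derivation 1: A ⇒ Q ⇒ B ⇒ B - n ⇒ n - n
Derivation 2: A ⇒ Q ⇒ Q - B ⇒ B - B ⇒ n - B ⇒ n - n

Two distinct leftmost derivations for the same string.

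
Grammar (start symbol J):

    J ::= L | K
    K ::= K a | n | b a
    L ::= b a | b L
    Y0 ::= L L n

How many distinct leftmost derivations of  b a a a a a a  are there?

1

Parse trees for b a a a a a a:
  [J [K [K [K [K [K [K b a] a] a] a] a] a]]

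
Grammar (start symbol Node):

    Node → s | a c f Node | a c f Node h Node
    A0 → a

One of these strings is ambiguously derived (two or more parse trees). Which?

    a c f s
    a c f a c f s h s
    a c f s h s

a c f a c f s h s

a c f s: 1 tree
a c f a c f s h s: 2 trees
a c f s h s: 1 tree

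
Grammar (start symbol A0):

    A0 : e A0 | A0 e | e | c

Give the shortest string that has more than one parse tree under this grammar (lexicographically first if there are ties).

length 1: no string has ≥2 trees
length 2: e e has 2 parse trees

Two derivations of e e:
  A0 ⇒ e A0 ⇒ e e
  A0 ⇒ A0 e ⇒ e e

e e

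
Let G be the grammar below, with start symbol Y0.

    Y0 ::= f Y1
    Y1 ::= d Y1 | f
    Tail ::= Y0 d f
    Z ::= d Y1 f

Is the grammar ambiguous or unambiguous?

Unambiguous

Only Y0, Y1 are reachable from Y0; ignoring the rest: Restricted to the reachable nonterminals, every rule has the form A → t or A → t B, and no two rules for the same A share a first terminal. The grammar encodes a DFA — one run per string.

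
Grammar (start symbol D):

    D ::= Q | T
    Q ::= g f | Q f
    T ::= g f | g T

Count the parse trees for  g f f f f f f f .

Parse trees for g f f f f f f f:
  [D [Q [Q [Q [Q [Q [Q [Q g f] f] f] f] f] f] f]]

1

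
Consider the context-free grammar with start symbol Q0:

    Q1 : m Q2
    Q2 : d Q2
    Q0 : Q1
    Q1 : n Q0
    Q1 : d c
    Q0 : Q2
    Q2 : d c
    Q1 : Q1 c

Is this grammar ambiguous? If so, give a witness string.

Witness: d c

Derivation 1: Q0 ⇒ Q1 ⇒ d c
Derivation 2: Q0 ⇒ Q2 ⇒ d c

Two distinct leftmost derivations for the same string.

Ambiguous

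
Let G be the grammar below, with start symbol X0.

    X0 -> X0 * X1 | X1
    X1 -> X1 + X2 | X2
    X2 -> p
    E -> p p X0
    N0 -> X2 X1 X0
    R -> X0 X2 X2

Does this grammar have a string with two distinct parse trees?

Unambiguous

(E, N0, R are unreachable from X0, so their rules don't affect L(X0).) X0 → X0 * X1 | X1  ;  X1 → X1 + X2 | X2  — a left-associative chain with X2 at the bottom. Each string factors uniquely by precedence.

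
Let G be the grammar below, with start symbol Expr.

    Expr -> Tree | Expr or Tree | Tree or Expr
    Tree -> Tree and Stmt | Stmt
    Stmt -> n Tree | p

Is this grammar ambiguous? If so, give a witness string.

Ambiguous

Witness: p or p

Derivation 1: Expr ⇒ Expr or Tree ⇒ Tree or Tree ⇒ Stmt or Tree ⇒ p or Tree ⇒ p or Stmt ⇒ p or p
Derivation 2: Expr ⇒ Tree or Expr ⇒ Stmt or Expr ⇒ p or Expr ⇒ p or Tree ⇒ p or Stmt ⇒ p or p

Two distinct leftmost derivations for the same string.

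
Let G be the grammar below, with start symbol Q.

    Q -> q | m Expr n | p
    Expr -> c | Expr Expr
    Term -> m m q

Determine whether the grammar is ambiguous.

Ambiguous

Witness: m c c c n

Derivation 1: Q ⇒ m Expr n ⇒ m Expr Expr n ⇒ m c Expr n ⇒ m c Expr Expr n ⇒ m c c Expr n ⇒ m c c c n
Derivation 2: Q ⇒ m Expr n ⇒ m Expr Expr n ⇒ m Expr Expr Expr n ⇒ m c Expr Expr n ⇒ m c c Expr n ⇒ m c c c n

Two distinct leftmost derivations for the same string.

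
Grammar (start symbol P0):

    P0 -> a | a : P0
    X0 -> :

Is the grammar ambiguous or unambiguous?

Unambiguous

(X0 is unreachable from P0, so its rules don't affect L(P0).) Right-recursive list with a separator: after each atom, whether the separator follows determines the rule. One parse per string.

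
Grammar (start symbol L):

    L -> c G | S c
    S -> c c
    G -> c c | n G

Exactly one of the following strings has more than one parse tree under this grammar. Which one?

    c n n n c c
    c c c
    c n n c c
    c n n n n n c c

c c c

c n n n c c: 1 tree
c c c: 2 trees
c n n c c: 1 tree
c n n n n n c c: 1 tree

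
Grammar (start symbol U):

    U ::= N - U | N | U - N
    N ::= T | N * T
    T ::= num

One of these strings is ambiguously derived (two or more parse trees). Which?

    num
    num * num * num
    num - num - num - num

num - num - num - num

num: 1 tree
num * num * num: 1 tree
num - num - num - num: 8 trees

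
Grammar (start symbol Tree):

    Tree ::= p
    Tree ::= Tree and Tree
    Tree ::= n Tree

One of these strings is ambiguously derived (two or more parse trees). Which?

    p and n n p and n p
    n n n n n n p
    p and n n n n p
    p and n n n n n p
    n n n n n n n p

p and n n p and n p: 4 trees
n n n n n n p: 1 tree
p and n n n n p: 1 tree
p and n n n n n p: 1 tree
n n n n n n n p: 1 tree

p and n n p and n p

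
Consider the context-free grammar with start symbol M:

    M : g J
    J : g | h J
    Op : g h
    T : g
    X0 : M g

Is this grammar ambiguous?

Unambiguous

Only M, J are reachable from M; ignoring the rest: Restricted to the reachable nonterminals, every rule has the form A → t or A → t B, and no two rules for the same A share a first terminal. The grammar encodes a DFA — one run per string.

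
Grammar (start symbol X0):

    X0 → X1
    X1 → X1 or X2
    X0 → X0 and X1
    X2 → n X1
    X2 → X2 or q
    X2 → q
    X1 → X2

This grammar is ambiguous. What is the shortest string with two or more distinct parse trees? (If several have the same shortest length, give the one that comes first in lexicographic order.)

q or q

length 1: no string has ≥2 trees
length 2: no string has ≥2 trees
length 3: q or q has 2 parse trees

Two derivations of q or q:
  X0 ⇒ X1 ⇒ X1 or X2 ⇒ X2 or X2 ⇒ q or X2 ⇒ q or q
  X0 ⇒ X1 ⇒ X2 ⇒ X2 or q ⇒ q or q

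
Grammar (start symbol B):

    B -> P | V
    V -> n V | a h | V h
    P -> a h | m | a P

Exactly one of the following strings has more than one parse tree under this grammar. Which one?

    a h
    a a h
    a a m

a h

a h: 2 trees
a a h: 1 tree
a a m: 1 tree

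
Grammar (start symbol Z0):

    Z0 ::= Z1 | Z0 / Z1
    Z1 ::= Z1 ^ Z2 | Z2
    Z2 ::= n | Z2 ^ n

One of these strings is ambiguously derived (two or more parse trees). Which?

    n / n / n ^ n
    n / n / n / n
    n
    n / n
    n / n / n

n / n / n ^ n

n / n / n ^ n: 2 trees
n / n / n / n: 1 tree
n: 1 tree
n / n: 1 tree
n / n / n: 1 tree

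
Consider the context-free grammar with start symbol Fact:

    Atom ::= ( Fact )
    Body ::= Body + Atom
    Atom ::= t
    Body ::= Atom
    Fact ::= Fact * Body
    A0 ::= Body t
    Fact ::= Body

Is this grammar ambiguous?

Unambiguous

Only Fact, Body, Atom are reachable from Fact; ignoring the rest: The grammar is stratified — Fact handles '*' (left-recursive), Body handles '+', Atom atoms. Each operator has a fixed associativity and precedence level, so every string has one parse.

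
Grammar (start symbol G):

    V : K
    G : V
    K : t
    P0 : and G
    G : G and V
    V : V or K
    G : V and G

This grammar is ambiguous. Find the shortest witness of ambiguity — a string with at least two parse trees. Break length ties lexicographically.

t and t

length 1: no string has ≥2 trees
length 3: t and t has 2 parse trees

Two derivations of t and t:
  G ⇒ G and V ⇒ V and V ⇒ K and V ⇒ t and V ⇒ t and K ⇒ t and t
  G ⇒ V and G ⇒ K and G ⇒ t and G ⇒ t and V ⇒ t and K ⇒ t and t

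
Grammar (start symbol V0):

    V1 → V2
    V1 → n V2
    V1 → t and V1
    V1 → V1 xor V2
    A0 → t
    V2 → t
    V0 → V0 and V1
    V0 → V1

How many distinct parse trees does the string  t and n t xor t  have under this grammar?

Parse trees for t and n t xor t:
  [V0 [V0 [V1 [V2 t]]] and [V1 [V1 n [V2 t]] xor [V2 t]]]
  [V0 [V1 t and [V1 [V1 n [V2 t]] xor [V2 t]]]]
  [V0 [V1 [V1 t and [V1 n [V2 t]]] xor [V2 t]]]

3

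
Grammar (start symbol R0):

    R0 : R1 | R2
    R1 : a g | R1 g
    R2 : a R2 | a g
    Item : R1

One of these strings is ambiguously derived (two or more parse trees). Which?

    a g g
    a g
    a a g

a g g: 1 tree
a g: 2 trees
a a g: 1 tree

a g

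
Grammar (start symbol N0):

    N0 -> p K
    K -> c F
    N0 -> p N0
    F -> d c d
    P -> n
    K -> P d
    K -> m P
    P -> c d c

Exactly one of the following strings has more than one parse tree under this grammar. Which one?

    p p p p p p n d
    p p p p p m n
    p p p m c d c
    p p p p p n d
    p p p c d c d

p p p c d c d

p p p p p p n d: 1 tree
p p p p p m n: 1 tree
p p p m c d c: 1 tree
p p p p p n d: 1 tree
p p p c d c d: 2 trees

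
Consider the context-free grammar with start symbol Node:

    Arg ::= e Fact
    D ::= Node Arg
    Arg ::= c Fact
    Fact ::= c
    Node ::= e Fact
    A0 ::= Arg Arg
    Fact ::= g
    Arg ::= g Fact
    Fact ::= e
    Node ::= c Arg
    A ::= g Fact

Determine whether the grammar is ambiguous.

(D, A0, A are unreachable from Node, so their rules don't affect L(Node).) Each reachable nonterminal has at most one production per leading terminal, and all productions are right-linear; the derivation is determined token-by-token.

Unambiguous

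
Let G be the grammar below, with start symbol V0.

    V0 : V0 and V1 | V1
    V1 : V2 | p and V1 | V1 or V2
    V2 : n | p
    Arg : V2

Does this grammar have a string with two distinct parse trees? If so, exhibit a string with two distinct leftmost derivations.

Ambiguous

Witness: p and n

Derivation 1: V0 ⇒ V0 and V1 ⇒ V1 and V1 ⇒ V2 and V1 ⇒ p and V1 ⇒ p and V2 ⇒ p and n
Derivation 2: V0 ⇒ V1 ⇒ p and V1 ⇒ p and V2 ⇒ p and n

Two distinct leftmost derivations for the same string.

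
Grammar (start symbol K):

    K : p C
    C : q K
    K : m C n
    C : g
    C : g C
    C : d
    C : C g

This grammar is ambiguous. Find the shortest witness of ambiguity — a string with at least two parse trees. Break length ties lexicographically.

length 2: no string has ≥2 trees
length 3: p g g has 2 parse trees

Two derivations of p g g:
  K ⇒ p C ⇒ p g C ⇒ p g g
  K ⇒ p C ⇒ p C g ⇒ p g g

p g g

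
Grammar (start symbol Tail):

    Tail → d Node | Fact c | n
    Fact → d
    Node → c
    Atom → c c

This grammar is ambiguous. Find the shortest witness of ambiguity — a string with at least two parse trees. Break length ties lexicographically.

length 1: no string has ≥2 trees
length 2: d c has 2 parse trees

Two derivations of d c:
  Tail ⇒ d Node ⇒ d c
  Tail ⇒ Fact c ⇒ d c

d c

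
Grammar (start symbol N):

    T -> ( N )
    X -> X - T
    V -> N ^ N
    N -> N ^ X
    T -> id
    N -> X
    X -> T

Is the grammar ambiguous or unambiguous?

Only N, X, T are reachable from N; ignoring the rest: The grammar is stratified — N handles '^' (left-recursive), X handles '-', T atoms. Each operator has a fixed associativity and precedence level, so every string has one parse.

Unambiguous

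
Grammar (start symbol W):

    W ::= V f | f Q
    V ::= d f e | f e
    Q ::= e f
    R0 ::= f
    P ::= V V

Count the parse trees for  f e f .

2

Parse trees for f e f:
  [W [V f e] f]
  [W f [Q e f]]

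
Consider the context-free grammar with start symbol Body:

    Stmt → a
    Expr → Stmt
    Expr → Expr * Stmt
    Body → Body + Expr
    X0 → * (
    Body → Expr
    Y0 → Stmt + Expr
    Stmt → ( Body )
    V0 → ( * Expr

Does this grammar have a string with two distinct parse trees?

Unambiguous

(X0, V0, Y0 are unreachable from Body, so their rules don't affect L(Body).) This is a standard precedence ladder (Body over Expr over Stmt), with each level left-recursive on its own operator ('+' at Body, '*' at Expr). That structure is LR(1), hence unambiguous.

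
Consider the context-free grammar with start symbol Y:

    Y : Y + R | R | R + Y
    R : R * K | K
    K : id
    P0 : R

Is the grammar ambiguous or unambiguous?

Ambiguous

Witness: id + id

Derivation 1: Y ⇒ Y + R ⇒ R + R ⇒ K + R ⇒ id + R ⇒ id + K ⇒ id + id
Derivation 2: Y ⇒ R + Y ⇒ K + Y ⇒ id + Y ⇒ id + R ⇒ id + K ⇒ id + id

Two distinct leftmost derivations for the same string.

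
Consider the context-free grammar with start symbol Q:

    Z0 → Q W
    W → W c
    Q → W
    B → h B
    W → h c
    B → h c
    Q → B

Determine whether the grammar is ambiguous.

Witness: h c

Derivation 1: Q ⇒ W ⇒ h c
Derivation 2: Q ⇒ B ⇒ h c

Two distinct leftmost derivations for the same string.

Ambiguous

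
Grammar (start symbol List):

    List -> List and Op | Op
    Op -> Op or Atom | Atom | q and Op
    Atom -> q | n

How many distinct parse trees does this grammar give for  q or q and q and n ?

2

Parse trees for q or q and q and n:
  [List [List [Op [Op [Atom q]] or [Atom q]]] and [Op q and [Op [Atom n]]]]
  [List [List [List [Op [Op [Atom q]] or [Atom q]]] and [Op [Atom q]]] and [Op [Atom n]]]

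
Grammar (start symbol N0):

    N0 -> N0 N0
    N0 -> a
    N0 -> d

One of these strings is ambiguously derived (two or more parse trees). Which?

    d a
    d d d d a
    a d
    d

d d d d a

d a: 1 tree
d d d d a: 14 trees
a d: 1 tree
d: 1 tree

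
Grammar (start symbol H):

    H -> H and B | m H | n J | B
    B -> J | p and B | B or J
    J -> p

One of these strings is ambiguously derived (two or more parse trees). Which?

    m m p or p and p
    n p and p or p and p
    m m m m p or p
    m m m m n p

m m p or p and p: 3 trees
n p and p or p and p: 1 tree
m m m m p or p: 1 tree
m m m m n p: 1 tree

m m p or p and p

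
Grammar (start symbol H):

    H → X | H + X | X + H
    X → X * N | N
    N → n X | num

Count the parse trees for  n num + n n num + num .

Parse trees for n num + n n num + num:
  [H [H [H [X [N n [X [N num]]]]] + [X [N n [X [N n [X [N num]]]]]]] + [X [N num]]]
  [H [H [X [N n [X [N num]]]] + [H [X [N n [X [N n [X [N num]]]]]]]] + [X [N num]]]
  [H [X [N n [X [N num]]]] + [H [H [X [N n [X [N n [X [N num]]]]]]] + [X [N num]]]]
  [H [X [N n [X [N num]]]] + [H [X [N n [X [N n [X [N num]]]]]] + [H [X [N num]]]]]

4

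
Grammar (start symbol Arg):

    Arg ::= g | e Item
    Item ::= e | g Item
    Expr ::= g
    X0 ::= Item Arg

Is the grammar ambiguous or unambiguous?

(Expr, X0 are unreachable from Arg, so their rules don't affect L(Arg).) Each reachable nonterminal has at most one production per leading terminal, and all productions are right-linear; the derivation is determined token-by-token.

Unambiguous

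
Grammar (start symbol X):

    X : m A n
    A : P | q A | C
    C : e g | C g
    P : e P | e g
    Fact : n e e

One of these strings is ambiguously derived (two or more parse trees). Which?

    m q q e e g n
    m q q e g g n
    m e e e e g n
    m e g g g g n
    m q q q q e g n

m q q q q e g n

m q q e e g n: 1 tree
m q q e g g n: 1 tree
m e e e e g n: 1 tree
m e g g g g n: 1 tree
m q q q q e g n: 2 trees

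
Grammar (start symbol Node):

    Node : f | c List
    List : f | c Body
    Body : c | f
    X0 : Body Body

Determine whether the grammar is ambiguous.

Only Node, List, Body are reachable from Node; ignoring the rest: Each reachable nonterminal has at most one production per leading terminal, and all productions are right-linear; the derivation is determined token-by-token.

Unambiguous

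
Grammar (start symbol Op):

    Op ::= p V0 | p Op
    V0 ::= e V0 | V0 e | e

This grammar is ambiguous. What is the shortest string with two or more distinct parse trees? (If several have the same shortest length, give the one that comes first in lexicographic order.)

p e e

length 2: no string has ≥2 trees
length 3: p e e has 2 parse trees

Two derivations of p e e:
  Op ⇒ p V0 ⇒ p e V0 ⇒ p e e
  Op ⇒ p V0 ⇒ p V0 e ⇒ p e e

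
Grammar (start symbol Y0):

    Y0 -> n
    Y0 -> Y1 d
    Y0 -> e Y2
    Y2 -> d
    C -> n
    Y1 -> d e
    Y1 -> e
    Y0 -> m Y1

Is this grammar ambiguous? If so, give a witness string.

Witness: e d

Derivation 1: Y0 ⇒ Y1 d ⇒ e d
Derivation 2: Y0 ⇒ e Y2 ⇒ e d

Two distinct leftmost derivations for the same string.

Ambiguous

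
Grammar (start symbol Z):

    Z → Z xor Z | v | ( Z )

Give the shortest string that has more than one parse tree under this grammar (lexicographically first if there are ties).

v xor v xor v

length 1: no string has ≥2 trees
length 3: no string has ≥2 trees
length 5: v xor v xor v has 2 parse trees

Two derivations of v xor v xor v:
  Z ⇒ Z xor Z ⇒ Z xor Z xor Z ⇒ v xor Z xor Z ⇒ v xor v xor Z ⇒ v xor v xor v
  Z ⇒ Z xor Z ⇒ v xor Z ⇒ v xor Z xor Z ⇒ v xor v xor Z ⇒ v xor v xor v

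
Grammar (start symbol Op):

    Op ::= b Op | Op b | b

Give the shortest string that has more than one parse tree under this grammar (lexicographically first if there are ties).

b b

length 1: no string has ≥2 trees
length 2: b b has 2 parse trees

Two derivations of b b:
  Op ⇒ b Op ⇒ b b
  Op ⇒ Op b ⇒ b b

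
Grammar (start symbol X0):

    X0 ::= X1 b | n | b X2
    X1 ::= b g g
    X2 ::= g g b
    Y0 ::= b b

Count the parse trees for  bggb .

Parse trees for bggb:
  [X0 [X1 b g g] b]
  [X0 b [X2 g g b]]

2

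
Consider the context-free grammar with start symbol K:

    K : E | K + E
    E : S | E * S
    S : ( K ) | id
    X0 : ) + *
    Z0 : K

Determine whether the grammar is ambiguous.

Only K, E, S are reachable from K; ignoring the rest: K → K + E | E  ;  E → E * S | S  — a left-associative chain with S at the bottom. Each string factors uniquely by precedence.

Unambiguous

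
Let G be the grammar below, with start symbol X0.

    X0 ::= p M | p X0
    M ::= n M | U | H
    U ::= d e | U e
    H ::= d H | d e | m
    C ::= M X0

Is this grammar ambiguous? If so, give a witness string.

Ambiguous

Witness: p d e

Derivation 1: X0 ⇒ p M ⇒ p U ⇒ p d e
Derivation 2: X0 ⇒ p M ⇒ p H ⇒ p d e

Two distinct leftmost derivations for the same string.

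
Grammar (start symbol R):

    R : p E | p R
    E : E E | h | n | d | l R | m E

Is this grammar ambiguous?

Ambiguous

Witness: p d d d

Derivation 1: R ⇒ p E ⇒ p E E ⇒ p E E E ⇒ p d E E ⇒ p d d E ⇒ p d d d
Derivation 2: R ⇒ p E ⇒ p E E ⇒ p d E ⇒ p d E E ⇒ p d d E ⇒ p d d d

Two distinct leftmost derivations for the same string.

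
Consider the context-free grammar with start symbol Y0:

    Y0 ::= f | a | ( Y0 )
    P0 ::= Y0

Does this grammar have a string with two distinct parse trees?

(P0 is unreachable from Y0, so its rules don't affect L(Y0).) L(Y0) is { openⁿ atom closeⁿ : n ≥ 0 }. The bracket depth fixes n, and the derivation is forced at every step.

Unambiguous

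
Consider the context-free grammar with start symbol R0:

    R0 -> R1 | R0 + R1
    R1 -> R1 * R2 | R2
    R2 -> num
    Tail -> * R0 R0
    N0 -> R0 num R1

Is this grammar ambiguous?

Unambiguous

Only R0, R1, R2 are reachable from R0; ignoring the rest: The grammar is stratified — R0 handles '+' (left-recursive), R1 handles '*', R2 atoms. Each operator has a fixed associativity and precedence level, so every string has one parse.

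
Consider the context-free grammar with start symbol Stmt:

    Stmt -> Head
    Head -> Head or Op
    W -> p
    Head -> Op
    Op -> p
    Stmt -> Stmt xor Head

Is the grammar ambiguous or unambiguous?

Unambiguous

Only Stmt, Head, Op are reachable from Stmt; ignoring the rest: This is a standard precedence ladder (Stmt over Head over Op), with each level left-recursive on its own operator ('xor' at Stmt, 'or' at Head). That structure is LR(1), hence unambiguous.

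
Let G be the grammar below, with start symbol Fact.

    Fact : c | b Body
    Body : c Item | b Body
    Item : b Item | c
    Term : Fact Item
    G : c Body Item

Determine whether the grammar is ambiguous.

Unambiguous

Only Fact, Body, Item are reachable from Fact; ignoring the rest: The reachable rules are right-linear with at most one rule per (nonterminal, next-terminal) pair. Each input token forces the next rule, so parsing is deterministic.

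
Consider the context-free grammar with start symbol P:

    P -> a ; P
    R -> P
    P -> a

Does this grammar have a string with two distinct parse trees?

Only P is reachable from P; ignoring the rest: Right-recursive list with a separator: after each atom, whether the separator follows determines the rule. One parse per string.

Unambiguous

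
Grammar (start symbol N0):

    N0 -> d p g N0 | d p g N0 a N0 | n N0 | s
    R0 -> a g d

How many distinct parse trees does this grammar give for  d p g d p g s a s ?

2

Parse trees for d p g d p g s a s:
  [N0 d p g [N0 d p g [N0 s] a [N0 s]]]
  [N0 d p g [N0 d p g [N0 s]] a [N0 s]]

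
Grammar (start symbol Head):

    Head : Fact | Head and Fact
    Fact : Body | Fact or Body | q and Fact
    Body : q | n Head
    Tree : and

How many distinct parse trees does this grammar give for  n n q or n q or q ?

9

Parse trees for n n q or n q or q (showing first 6 of 9):
  [Head [Fact [Body n [Head [Fact [Body n [Head [Fact [Fact [Body q]] or [Body n [Head [Fact [Fact [Body q]] or [Body q]]]]]]]]]]]]
  [Head [Fact [Body n [Head [Fact [Body n [Head [Fact [Fact [Fact [Body q]] or [Body n [Head [Fact [Body q]]]]] or [Body q]]]]]]]]]
  [Head [Fact [Body n [Head [Fact [Fact [Body n [Head [Fact [Body q]]]]] or [Body n [Head [Fact [Fact [Body q]] or [Body q]]]]]]]]]
  [Head [Fact [Body n [Head [Fact [Fact [Body n [Head [Fact [Fact [Body q]] or [Body n [Head [Fact [Body q]]]]]]]] or [Body q]]]]]]
  [Head [Fact [Body n [Head [Fact [Fact [Fact [Body n [Head [Fact [Body q]]]]] or [Body n [Head [Fact [Body q]]]]] or [Body q]]]]]]
  [Head [Fact [Fact [Body n [Head [Fact [Body n [Head [Fact [Body q]]]]]]]] or [Body n [Head [Fact [Fact [Body q]] or [Body q]]]]]]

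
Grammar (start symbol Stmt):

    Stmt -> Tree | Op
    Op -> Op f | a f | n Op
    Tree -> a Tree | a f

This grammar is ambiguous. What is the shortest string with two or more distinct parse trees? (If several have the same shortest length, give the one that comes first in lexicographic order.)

a f

length 2: a f has 2 parse trees

Two derivations of a f:
  Stmt ⇒ Tree ⇒ a f
  Stmt ⇒ Op ⇒ a f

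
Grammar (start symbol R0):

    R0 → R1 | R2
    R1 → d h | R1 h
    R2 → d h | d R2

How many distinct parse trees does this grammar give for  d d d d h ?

1

Parse trees for d d d d h:
  [R0 [R2 d [R2 d [R2 d [R2 d h]]]]]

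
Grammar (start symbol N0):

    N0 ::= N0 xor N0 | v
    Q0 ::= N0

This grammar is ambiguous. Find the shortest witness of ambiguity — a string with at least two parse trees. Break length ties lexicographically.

v xor v xor v

length 1: no string has ≥2 trees
length 3: no string has ≥2 trees
length 5: v xor v xor v has 2 parse trees

Two derivations of v xor v xor v:
  N0 ⇒ N0 xor N0 ⇒ N0 xor N0 xor N0 ⇒ v xor N0 xor N0 ⇒ v xor v xor N0 ⇒ v xor v xor v
  N0 ⇒ N0 xor N0 ⇒ v xor N0 ⇒ v xor N0 xor N0 ⇒ v xor v xor N0 ⇒ v xor v xor v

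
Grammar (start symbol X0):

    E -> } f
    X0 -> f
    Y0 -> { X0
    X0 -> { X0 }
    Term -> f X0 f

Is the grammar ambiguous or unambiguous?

(Term, Y0, E are unreachable from X0, so their rules don't affect L(X0).) Each string is a nest of matched brackets around a single atom. An opening bracket forces the recursive rule; an atom forces the base rule.

Unambiguous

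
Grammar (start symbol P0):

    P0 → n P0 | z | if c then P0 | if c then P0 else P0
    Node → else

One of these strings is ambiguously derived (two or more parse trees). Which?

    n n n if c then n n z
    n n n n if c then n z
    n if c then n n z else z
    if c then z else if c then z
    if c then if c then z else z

n n n if c then n n z: 1 tree
n n n n if c then n z: 1 tree
n if c then n n z else z: 1 tree
if c then z else if c then z: 1 tree
if c then if c then z else z: 2 trees

if c then if c then z else z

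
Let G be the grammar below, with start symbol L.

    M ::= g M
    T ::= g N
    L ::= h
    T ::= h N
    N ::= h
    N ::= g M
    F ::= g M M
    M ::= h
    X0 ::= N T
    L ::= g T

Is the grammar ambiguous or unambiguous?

Unambiguous

Only L, T, N, M are reachable from L; ignoring the rest: Restricted to the reachable nonterminals, every rule has the form A → t or A → t B, and no two rules for the same A share a first terminal. The grammar encodes a DFA — one run per string.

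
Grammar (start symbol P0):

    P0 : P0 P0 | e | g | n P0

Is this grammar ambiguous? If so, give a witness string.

Witness: e e e

Derivation 1: P0 ⇒ P0 P0 ⇒ P0 P0 P0 ⇒ e P0 P0 ⇒ e e P0 ⇒ e e e
Derivation 2: P0 ⇒ P0 P0 ⇒ e P0 ⇒ e P0 P0 ⇒ e e P0 ⇒ e e e

Two distinct leftmost derivations for the same string.

Ambiguous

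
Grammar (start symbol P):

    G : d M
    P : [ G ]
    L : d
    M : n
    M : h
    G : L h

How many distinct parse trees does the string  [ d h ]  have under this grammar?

2

Parse trees for [ d h ]:
  [P [ [G d [M h]] ]]
  [P [ [G [L d] h] ]]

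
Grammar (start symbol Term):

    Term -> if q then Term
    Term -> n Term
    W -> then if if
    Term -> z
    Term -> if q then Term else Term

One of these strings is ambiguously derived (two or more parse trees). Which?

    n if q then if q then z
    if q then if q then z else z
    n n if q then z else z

if q then if q then z else z

n if q then if q then z: 1 tree
if q then if q then z else z: 2 trees
n n if q then z else z: 1 tree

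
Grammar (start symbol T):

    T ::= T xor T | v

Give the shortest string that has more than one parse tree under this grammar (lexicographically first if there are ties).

length 1: no string has ≥2 trees
length 3: no string has ≥2 trees
length 5: v xor v xor v has 2 parse trees

Two derivations of v xor v xor v:
  T ⇒ T xor T ⇒ T xor T xor T ⇒ v xor T xor T ⇒ v xor v xor T ⇒ v xor v xor v
  T ⇒ T xor T ⇒ v xor T ⇒ v xor T xor T ⇒ v xor v xor T ⇒ v xor v xor v

v xor v xor v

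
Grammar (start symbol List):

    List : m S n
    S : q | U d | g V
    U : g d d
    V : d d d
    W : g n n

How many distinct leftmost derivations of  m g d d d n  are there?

2

Parse trees for m g d d d n:
  [List m [S [U g d d] d] n]
  [List m [S g [V d d d]] n]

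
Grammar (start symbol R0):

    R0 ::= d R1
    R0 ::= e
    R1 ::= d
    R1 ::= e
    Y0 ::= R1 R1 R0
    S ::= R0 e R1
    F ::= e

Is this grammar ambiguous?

(S, Y0, F are unreachable from R0, so their rules don't affect L(R0).) The reachable rules are right-linear with at most one rule per (nonterminal, next-terminal) pair. Each input token forces the next rule, so parsing is deterministic.

Unambiguous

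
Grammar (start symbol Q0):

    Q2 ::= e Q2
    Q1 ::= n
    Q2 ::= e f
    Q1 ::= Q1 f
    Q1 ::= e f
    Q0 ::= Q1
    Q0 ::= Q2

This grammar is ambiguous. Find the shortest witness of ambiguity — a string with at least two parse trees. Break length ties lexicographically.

e f

length 1: no string has ≥2 trees
length 2: e f has 2 parse trees

Two derivations of e f:
  Q0 ⇒ Q1 ⇒ e f
  Q0 ⇒ Q2 ⇒ e f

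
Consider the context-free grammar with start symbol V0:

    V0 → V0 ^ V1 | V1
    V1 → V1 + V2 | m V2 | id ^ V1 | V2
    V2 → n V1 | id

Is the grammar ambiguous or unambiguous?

Ambiguous

Witness: id ^ id

Derivation 1: V0 ⇒ V0 ^ V1 ⇒ V1 ^ V1 ⇒ V2 ^ V1 ⇒ id ^ V1 ⇒ id ^ V2 ⇒ id ^ id
Derivation 2: V0 ⇒ V1 ⇒ id ^ V1 ⇒ id ^ V2 ⇒ id ^ id

Two distinct leftmost derivations for the same string.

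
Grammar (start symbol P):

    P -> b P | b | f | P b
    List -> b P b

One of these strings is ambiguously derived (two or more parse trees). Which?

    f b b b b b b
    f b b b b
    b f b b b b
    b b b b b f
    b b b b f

b f b b b b

f b b b b b b: 1 tree
f b b b b: 1 tree
b f b b b b: 5 trees
b b b b b f: 1 tree
b b b b f: 1 tree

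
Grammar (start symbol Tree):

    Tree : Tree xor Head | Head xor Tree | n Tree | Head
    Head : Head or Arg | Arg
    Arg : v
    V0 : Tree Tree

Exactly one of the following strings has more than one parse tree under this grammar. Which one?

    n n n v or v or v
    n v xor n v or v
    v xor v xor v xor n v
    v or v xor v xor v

v or v xor v xor v

n n n v or v or v: 1 tree
n v xor n v or v: 1 tree
v xor v xor v xor n v: 1 tree
v or v xor v xor v: 4 trees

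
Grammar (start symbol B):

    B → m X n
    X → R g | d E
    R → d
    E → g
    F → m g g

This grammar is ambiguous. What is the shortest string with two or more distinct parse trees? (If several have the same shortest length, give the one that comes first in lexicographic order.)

length 4: m d g n has 2 parse trees

Two derivations of m d g n:
  B ⇒ m X n ⇒ m R g n ⇒ m d g n
  B ⇒ m X n ⇒ m d E n ⇒ m d g n

m d g n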